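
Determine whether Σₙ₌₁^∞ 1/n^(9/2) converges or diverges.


p-series test: Σ c/n^p converges if p > 1, diverges if p ≤ 1 (constant c > 0 doesn't affect convergence).
p = 9/2
9/2 > 1 → CONVERGES

Converges (p = 9/2 > 1)


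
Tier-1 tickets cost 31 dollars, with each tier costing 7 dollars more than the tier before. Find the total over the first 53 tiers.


aₙ = 31 + (53-1)×7 = 395
Sₙ = n(a₁+aₙ)/2 = 53×(31+395)/2
= 53×426/2 = 11289

S_53 = 11289


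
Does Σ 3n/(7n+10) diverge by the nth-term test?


lim(n→∞) 3n/(7n+10) = 3/7 = 3/7  (divide numerator and denominator by n)
lim aₙ = 3/7 ≠ 0 → series DIVERGES

Diverges (lim aₙ = 3/7 ≠ 0)


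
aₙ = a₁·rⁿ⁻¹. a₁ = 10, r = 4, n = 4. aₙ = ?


aₙ = a₁·r^(n-1)
= 10×4^3
= 10×64
= 640

a_4 = 640


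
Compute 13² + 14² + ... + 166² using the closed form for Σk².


Σₖ₌13^166 k² = Σₖ₌₁^166 k² − Σₖ₌₁^12 k²
= 166·167·333/6 − 12·13·25/6
= 1538571 − 650 = 1537921

Σk² = 1537921


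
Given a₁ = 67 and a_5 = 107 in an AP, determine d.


d = (aₙ - a₁)/(n-1)
= (107 - 67)/(5-1)
= 40/4 = 10

d = 10


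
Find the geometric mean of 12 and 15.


GM = √(12×15) = √180 = 13.4164

GM = 13.4164


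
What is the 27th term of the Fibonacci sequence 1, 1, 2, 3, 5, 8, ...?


Fibonacci sequence: 1, 1, 2, 3, 5, 8, 13, 21, 34, 55, 89, ...
F(27) = 196418

F(27) = 196418


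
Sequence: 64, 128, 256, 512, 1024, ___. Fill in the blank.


Pattern: powers of 2: 2ⁿ
Terms: 64, 128, 256, 512, 1024
Next term = 2048

Next term = 2048


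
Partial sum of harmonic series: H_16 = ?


H_16 = 1/1 + 1/2 + 1/3 + ... + 1/16
= 2436559/720720
≈ 3.3807

H_16 = 2436559/720720 ≈ 3.3807


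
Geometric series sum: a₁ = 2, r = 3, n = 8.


Sₙ = 2×(3^8 - 1)/(3 - 1)
= 2×(6561 - 1)/2
= 2×6560/2
= 6560

S_8 = 6560


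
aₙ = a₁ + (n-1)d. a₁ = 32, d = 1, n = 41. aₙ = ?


aₙ = a₁ + (n-1)d
= 32 + (41-1)×1
= 32 + 40
= 72

a_41 = 72


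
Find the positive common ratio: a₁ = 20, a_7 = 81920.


r^(n-1) = aₙ/a₁
r^6 = 81920/20 = 4096
r = 4096^(1/6)
= ±4; taking r > 0 gives r = 4

r = 4


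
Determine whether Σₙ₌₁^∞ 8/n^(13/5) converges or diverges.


p-series test: Σ c/n^p converges if p > 1, diverges if p ≤ 1 (constant c > 0 doesn't affect convergence).
p = 13/5
13/5 > 1 → CONVERGES

Converges (p = 13/5 > 1)


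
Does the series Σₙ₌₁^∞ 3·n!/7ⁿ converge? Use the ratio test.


aₙ = 3·n!/7^n
a_{n+1}/aₙ = (n+1)!/7^(n+1) × 7^n/n!  (constant 3 cancels)
= (n+1)/7
L = lim(n→∞) (n+1)/7 = ∞
L > 1 → series DIVERGES

Diverges (ratio test: L = ∞ > 1)


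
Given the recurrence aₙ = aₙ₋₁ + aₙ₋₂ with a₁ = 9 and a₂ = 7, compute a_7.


Computing iteratively: 9, 7, 16, 23, 39, 62, 101
a_7 = 101

a_7 = 101


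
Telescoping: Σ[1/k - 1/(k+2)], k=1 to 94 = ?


Telescoping with gap 2: two head and two tail terms survive.
= (1 + 1/2) - (1/95 + 1/96)
= 3/2 - 1/95 - 1/96 = 13489/9120

Sum = 13489/9120


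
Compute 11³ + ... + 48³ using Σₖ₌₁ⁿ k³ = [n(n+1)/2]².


Σₖ₌11^48 k³ = [48·49/2]² − [10·11/2]²
= 1382976 − 3025 = 1379951

Σk³ = 1379951


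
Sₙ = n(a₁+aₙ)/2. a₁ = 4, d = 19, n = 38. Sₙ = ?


aₙ = 4 + (38-1)×19 = 707
Sₙ = n(a₁+aₙ)/2 = 38×(4+707)/2
= 38×711/2 = 13509

S_38 = 13509


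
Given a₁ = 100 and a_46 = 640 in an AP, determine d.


d = (aₙ - a₁)/(n-1)
= (640 - 100)/(46-1)
= 540/45 = 12

d = 12


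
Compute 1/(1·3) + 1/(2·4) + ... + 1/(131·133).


1/(k(k+2)) = (1/2)·(1/k - 1/(k+2)) (partial fractions)
Telescoping: Σ = (1/2)·(1 + 1/2 - 1/132 - 1/133) = 26069/35112

Sum = 26069/35112


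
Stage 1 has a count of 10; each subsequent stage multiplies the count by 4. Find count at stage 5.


aₙ = a₁·r^(n-1)
= 10×4^4
= 10×256
= 2560

a_5 = 2560


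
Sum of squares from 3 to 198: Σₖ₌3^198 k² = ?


Σₖ₌3^198 k² = Σₖ₌₁^198 k² − Σₖ₌₁^2 k²
= 198·199·397/6 − 2·3·5/6
= 2607099 − 5 = 2607094

Σk² = 2607094


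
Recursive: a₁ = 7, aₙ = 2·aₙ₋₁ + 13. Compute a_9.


Computing step by step:
a_1 = 7
a_2 = 27
a_3 = 67
a_4 = 147
a_5 = 307
a_6 = 627
a_7 = 1267
a_8 = 2547
a_9 = 5107


a_9 = 5107


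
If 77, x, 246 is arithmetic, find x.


AM = (77 + 246)/2 = 323/2 = 161.5

AM = 161.5


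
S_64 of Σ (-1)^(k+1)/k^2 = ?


S = 1 - 1/4 + 1/9 - 1/16 + 1/25 - 1/36 + 1/49 - 1/64 ± ...
= 0.8223
(Full series converges to +π²/12 ≈ +0.8225)

S_64 = 0.8223


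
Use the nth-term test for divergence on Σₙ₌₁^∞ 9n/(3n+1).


lim(n→∞) 9n/(3n+1) = 9/3 = 3  (divide numerator and denominator by n)
lim aₙ = 3 ≠ 0 → series DIVERGES

Diverges (lim aₙ = 3 ≠ 0)


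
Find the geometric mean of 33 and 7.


GM = √(33×7) = √231 = 15.1987

GM = 15.1987


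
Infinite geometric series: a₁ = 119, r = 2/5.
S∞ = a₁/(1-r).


S∞ = a₁/(1-r) = 119/(1 - 2/5)
= 119/(3/5)
= 595/3

S∞ = 595/3


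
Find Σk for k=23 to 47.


Σₖ₌23^47 k = Σₖ₌₁^47 k − Σₖ₌₁^22 k
= 47·48/2 − 22·23/2
= 1128 − 253 = 875

Σk = 875


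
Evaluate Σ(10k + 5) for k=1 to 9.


Σ(10k+5) = 10·Σk + 5·n
= 10·45 + 5·9
= 450 + 45 = 495

Σ = 495


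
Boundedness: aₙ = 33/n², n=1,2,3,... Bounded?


a₁ = 33, a₂ = 33/4, a₃ = 33/9, ...
0 < aₙ ≤ 33 for all n ≥ 1
The sequence IS bounded

Bounded (0 < aₙ ≤ 33)


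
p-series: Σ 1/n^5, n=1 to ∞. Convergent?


p-series test: Σ c/n^p converges if p > 1, diverges if p ≤ 1 (constant c > 0 doesn't affect convergence).
p = 5
5 > 1 → CONVERGES

Converges (p = 5 > 1)


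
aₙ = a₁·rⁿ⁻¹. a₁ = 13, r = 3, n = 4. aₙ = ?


aₙ = a₁·r^(n-1)
= 13×3^3
= 13×27
= 351

a_4 = 351


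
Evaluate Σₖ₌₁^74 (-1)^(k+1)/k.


S = 1 - 1/2 + 1/3 - 1/4 + 1/5 - 1/6 + 1/7 - 1/8 ± ...
= 0.6864
(Full series converges to +ln(2) ≈ +0.6931)

S_74 = 0.6864


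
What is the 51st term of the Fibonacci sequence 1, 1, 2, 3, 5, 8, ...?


Fibonacci sequence: 1, 1, 2, 3, 5, 8, 13, 21, 34, 55, 89, ...
F(51) = 20365011074

F(51) = 20365011074


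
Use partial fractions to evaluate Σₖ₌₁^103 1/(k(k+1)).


1/(k(k+1)) = 1/k - 1/(k+1) (partial fractions)
Telescoping: Σ = 1 - 1/104 = 103/104

Sum = 103/104


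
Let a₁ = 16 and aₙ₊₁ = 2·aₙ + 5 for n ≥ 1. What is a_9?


Computing step by step:
a_1 = 16
a_2 = 37
a_3 = 79
a_4 = 163
a_5 = 331
a_6 = 667
a_7 = 1339
a_8 = 2683
a_9 = 5371


a_9 = 5371


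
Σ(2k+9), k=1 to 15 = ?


Σ(2k+9) = 2·Σk + 9·n
= 2·120 + 9·15
= 240 + 135 = 375

Σ = 375


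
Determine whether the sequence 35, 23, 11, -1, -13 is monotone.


Differences: -12, -12, -12, -12
All differences < 0 → strictly DECREASING

Monotonically decreasing


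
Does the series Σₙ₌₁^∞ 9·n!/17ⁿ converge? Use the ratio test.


aₙ = 9·n!/17^n
a_{n+1}/aₙ = (n+1)!/17^(n+1) × 17^n/n!  (constant 9 cancels)
= (n+1)/17
L = lim(n→∞) (n+1)/17 = ∞
L > 1 → series DIVERGES

Diverges (ratio test: L = ∞ > 1)


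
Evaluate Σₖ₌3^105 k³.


Σₖ₌3^105 k³ = [105·106/2]² − [2·3/2]²
= 30969225 − 9 = 30969216

Σk³ = 30969216


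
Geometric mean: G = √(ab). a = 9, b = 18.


GM = √(9×18) = √162 = 12.7279

GM = 12.7279


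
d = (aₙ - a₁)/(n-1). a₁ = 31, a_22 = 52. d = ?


d = (aₙ - a₁)/(n-1)
= (52 - 31)/(22-1)
= 21/21 = 1

d = 1


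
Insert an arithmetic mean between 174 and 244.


AM = (174 + 244)/2 = 418/2 = 209

AM = 209


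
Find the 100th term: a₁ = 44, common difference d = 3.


aₙ = a₁ + (n-1)d
= 44 + (100-1)×3
= 44 + 297
= 341

a_100 = 341


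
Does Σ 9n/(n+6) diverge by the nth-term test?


lim(n→∞) 9n/(n+6) = 9/1 = 9  (divide numerator and denominator by n)
lim aₙ = 9 ≠ 0 → series DIVERGES

Diverges (lim aₙ = 9 ≠ 0)


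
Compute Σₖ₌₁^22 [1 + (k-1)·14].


aₙ = 1 + (22-1)×14 = 295
Sₙ = n(a₁+aₙ)/2 = 22×(1+295)/2
= 22×296/2 = 3256

S_22 = 3256


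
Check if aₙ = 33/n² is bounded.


a₁ = 33, a₂ = 33/4, a₃ = 33/9, ...
0 < aₙ ≤ 33 for all n ≥ 1
The sequence IS bounded

Bounded (0 < aₙ ≤ 33)


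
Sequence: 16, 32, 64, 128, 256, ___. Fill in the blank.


Pattern: powers of 2: 2ⁿ
Terms: 16, 32, 64, 128, 256
Next term = 512

Next term = 512


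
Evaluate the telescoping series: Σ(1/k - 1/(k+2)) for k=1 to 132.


Telescoping with gap 2: two head and two tail terms survive.
= (1 + 1/2) - (1/133 + 1/134)
= 3/2 - 1/133 - 1/134 = 13233/8911

Sum = 13233/8911


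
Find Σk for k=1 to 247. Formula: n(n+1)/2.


n(n+1)/2 = 247×248/2 = 61256/2 = 30628

Σk = 30628


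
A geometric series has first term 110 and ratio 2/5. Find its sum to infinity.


S∞ = a₁/(1-r) = 110/(1 - 2/5)
= 110/(3/5)
= 550/3

S∞ = 550/3


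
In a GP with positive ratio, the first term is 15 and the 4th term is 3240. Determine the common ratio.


r^(n-1) = aₙ/a₁
r^3 = 3240/15 = 216
r = 216^(1/3)
= 6

r = 6


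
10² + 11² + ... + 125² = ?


Σₖ₌10^125 k² = Σₖ₌₁^125 k² − Σₖ₌₁^9 k²
= 125·126·251/6 − 9·10·19/6
= 658875 − 285 = 658590

Σk² = 658590


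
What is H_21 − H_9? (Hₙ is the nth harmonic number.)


Σₖ₌10^21 1/k = 1/10 + 1/11 + 1/12 + ... + 1/21
= 190049623/232792560
≈ 0.8164

Sum = 190049623/232792560 ≈ 0.8164


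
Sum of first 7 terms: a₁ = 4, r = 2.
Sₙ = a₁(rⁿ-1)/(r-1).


Sₙ = 4×(2^7 - 1)/(2 - 1)
= 4×(128 - 1)/1
= 4×127/1
= 508

S_7 = 508


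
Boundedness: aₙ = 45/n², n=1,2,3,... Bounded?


a₁ = 45, a₂ = 45/4, a₃ = 45/9, ...
0 < aₙ ≤ 45 for all n ≥ 1
The sequence IS bounded

Bounded (0 < aₙ ≤ 45)


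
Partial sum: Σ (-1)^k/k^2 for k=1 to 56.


S = -1 + 1/4 - 1/9 + 1/16 - 1/25 + 1/36 - 1/49 + 1/64 ± ...
= -0.8223
(Full series converges to -π²/12 ≈ -0.8225)

S_56 = -0.8223


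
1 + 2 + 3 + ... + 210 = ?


n(n+1)/2 = 210×211/2 = 44310/2 = 22155

Σk = 22155


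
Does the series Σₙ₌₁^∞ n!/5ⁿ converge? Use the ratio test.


aₙ = n!/5^n
a_{n+1}/aₙ = (n+1)!/5^(n+1) × 5^n/n!
= (n+1)/5
L = lim(n→∞) (n+1)/5 = ∞
L > 1 → series DIVERGES

Diverges (ratio test: L = ∞ > 1)


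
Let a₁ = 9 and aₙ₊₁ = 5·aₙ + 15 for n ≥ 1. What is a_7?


Computing step by step:
a_1 = 9
a_2 = 60
a_3 = 315
a_4 = 1590
a_5 = 7965
a_6 = 39840
a_7 = 199215


a_7 = 199215


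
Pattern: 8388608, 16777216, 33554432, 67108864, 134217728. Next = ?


Pattern: powers of 2: 2ⁿ
Terms: 8388608, 16777216, 33554432, 67108864, 134217728
Next term = 268435456

Next term = 268435456


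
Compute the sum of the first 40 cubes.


n(n+1)/2 = 40×41/2 = 820
Σk³ = 820² = 672400

Σk³ = 672400


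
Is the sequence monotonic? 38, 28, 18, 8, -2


Differences: -10, -10, -10, -10
All differences < 0 → strictly DECREASING

Monotonically decreasing


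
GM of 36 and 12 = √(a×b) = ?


GM = √(36×12) = √432 = 20.7846

GM = 20.7846


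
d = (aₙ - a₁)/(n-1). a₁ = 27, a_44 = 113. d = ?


d = (aₙ - a₁)/(n-1)
= (113 - 27)/(44-1)
= 86/43 = 2

d = 2


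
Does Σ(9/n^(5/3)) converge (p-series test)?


p-series test: Σ c/n^p converges if p > 1, diverges if p ≤ 1 (constant c > 0 doesn't affect convergence).
p = 5/3
5/3 > 1 → CONVERGES

Converges (p = 5/3 > 1)


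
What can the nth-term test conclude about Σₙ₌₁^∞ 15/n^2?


lim(n→∞) 15/n^2 = 0
lim aₙ = 0 → nth-term test is INCONCLUSIVE
(Need other tests; this is actually a convergent p-series with p=2 > 1)

Inconclusive (lim aₙ = 0; need another test)


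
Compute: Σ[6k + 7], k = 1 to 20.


Σ(6k+7) = 6·Σk + 7·n
= 6·210 + 7·20
= 1260 + 140 = 1400

Σ = 1400


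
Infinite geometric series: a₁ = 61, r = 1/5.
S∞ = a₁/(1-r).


S∞ = a₁/(1-r) = 61/(1 - 1/5)
= 61/(4/5)
= 305/4

S∞ = 305/4


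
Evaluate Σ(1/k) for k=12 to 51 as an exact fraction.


Σₖ₌12^51 1/k = 1/12 + 1/13 + 1/14 + ... + 1/51
= 4645268866599554270339/3099044504245996706400
≈ 1.4989

Sum = 4645268866599554270339/3099044504245996706400 ≈ 1.4989


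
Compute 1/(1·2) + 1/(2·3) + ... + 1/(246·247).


1/(k(k+1)) = 1/k - 1/(k+1) (partial fractions)
Telescoping: Σ = 1 - 1/247 = 246/247

Sum = 246/247


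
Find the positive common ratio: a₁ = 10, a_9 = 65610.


r^(n-1) = aₙ/a₁
r^8 = 65610/10 = 6561
r = 6561^(1/8)
= ±3; taking r > 0 gives r = 3

r = 3


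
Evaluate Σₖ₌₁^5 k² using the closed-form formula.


n = 5
n(n+1)(2n+1)/6 = 5×6×11/6
= 330/6 = 55

Σk² = 55


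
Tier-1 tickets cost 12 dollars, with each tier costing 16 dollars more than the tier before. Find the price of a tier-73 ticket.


aₙ = a₁ + (n-1)d
= 12 + (73-1)×16
= 12 + 1152
= 1164

a_73 = 1164


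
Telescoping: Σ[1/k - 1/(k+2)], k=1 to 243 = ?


Telescoping with gap 2: two head and two tail terms survive.
= (1 + 1/2) - (1/244 + 1/245)
= 3/2 - 1/244 - 1/245 = 89181/59780

Sum = 89181/59780


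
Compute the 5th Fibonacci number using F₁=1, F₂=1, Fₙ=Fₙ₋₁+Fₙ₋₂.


Fibonacci sequence: 1, 1, 2, 3, 5
F(5) = 5

F(5) = 5


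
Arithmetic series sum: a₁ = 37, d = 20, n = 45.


aₙ = 37 + (45-1)×20 = 917
Sₙ = n(a₁+aₙ)/2 = 45×(37+917)/2
= 45×954/2 = 21465

S_45 = 21465


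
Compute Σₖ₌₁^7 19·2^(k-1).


Sₙ = 19×(2^7 - 1)/(2 - 1)
= 19×(128 - 1)/1
= 19×127/1
= 2413

S_7 = 2413


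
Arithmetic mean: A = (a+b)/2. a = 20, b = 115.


AM = (20 + 115)/2 = 135/2 = 67.5

AM = 67.5


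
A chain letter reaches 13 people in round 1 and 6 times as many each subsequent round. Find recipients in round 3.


aₙ = a₁·r^(n-1)
= 13×6^2
= 13×36
= 468

a_3 = 468


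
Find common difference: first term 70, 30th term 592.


d = (aₙ - a₁)/(n-1)
= (592 - 70)/(30-1)
= 522/29 = 18

d = 18


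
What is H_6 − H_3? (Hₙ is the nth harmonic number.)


Σₖ₌4^6 1/k = 1/4 + 1/5 + 1/6
= 37/60
≈ 0.6167

Sum = 37/60 ≈ 0.6167


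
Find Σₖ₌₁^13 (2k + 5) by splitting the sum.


Σ(2k+5) = 2·Σk + 5·n
= 2·91 + 5·13
= 182 + 65 = 247

Σ = 247


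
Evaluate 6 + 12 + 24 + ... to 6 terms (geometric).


Sₙ = 6×(2^6 - 1)/(2 - 1)
= 6×(64 - 1)/1
= 6×63/1
= 378

S_6 = 378


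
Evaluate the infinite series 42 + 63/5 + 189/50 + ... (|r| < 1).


S∞ = a₁/(1-r) = 42/(1 - 3/10)
= 42/(7/10)
= 60

S∞ = 60


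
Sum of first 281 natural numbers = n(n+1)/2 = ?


n(n+1)/2 = 281×282/2 = 79242/2 = 39621

Σk = 39621


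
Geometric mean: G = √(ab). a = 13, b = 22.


GM = √(13×22) = √286 = 16.9115

GM = 16.9115


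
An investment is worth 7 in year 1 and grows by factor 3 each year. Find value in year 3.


aₙ = a₁·r^(n-1)
= 7×3^2
= 7×9
= 63

a_3 = 63


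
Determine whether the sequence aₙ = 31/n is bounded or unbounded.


a₁ = 31, a₂ = 31/2, a₃ = 31/3, ...
0 < aₙ ≤ 31 for all n ≥ 1
Lower bound: 0, Upper bound: 31
The sequence IS bounded

Bounded (0 < aₙ ≤ 31)


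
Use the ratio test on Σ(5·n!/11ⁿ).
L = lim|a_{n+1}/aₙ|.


aₙ = 5·n!/11^n
a_{n+1}/aₙ = (n+1)!/11^(n+1) × 11^n/n!  (constant 5 cancels)
= (n+1)/11
L = lim(n→∞) (n+1)/11 = ∞
L > 1 → series DIVERGES

Diverges (ratio test: L = ∞ > 1)


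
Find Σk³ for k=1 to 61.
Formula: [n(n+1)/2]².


n(n+1)/2 = 61×62/2 = 1891
Σk³ = 1891² = 3575881

Σk³ = 3575881


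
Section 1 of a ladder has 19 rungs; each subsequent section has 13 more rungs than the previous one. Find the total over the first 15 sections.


aₙ = 19 + (15-1)×13 = 201
Sₙ = n(a₁+aₙ)/2 = 15×(19+201)/2
= 15×220/2 = 1650

S_15 = 1650


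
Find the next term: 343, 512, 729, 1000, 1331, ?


Pattern: perfect cubes: n³
Terms: 343, 512, 729, 1000, 1331
Next term = 1728

Next term = 1728


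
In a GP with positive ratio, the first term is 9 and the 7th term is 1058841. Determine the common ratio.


r^(n-1) = aₙ/a₁
r^6 = 1058841/9 = 117649
r = 117649^(1/6)
= ±7; taking r > 0 gives r = 7

r = 7


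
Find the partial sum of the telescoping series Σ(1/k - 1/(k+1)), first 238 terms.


Telescoping: adjacent terms cancel.
= 1/1 - 1/239
= 1 - 1/239 = 238/239

Sum = 238/239


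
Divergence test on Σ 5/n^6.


lim(n→∞) 5/n^6 = 0
lim aₙ = 0 → nth-term test is INCONCLUSIVE
(Need other tests; this is actually a convergent p-series with p=6 > 1)

Inconclusive (lim aₙ = 0; need another test)


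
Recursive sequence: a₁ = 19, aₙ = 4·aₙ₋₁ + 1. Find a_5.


Computing step by step:
a_1 = 19
a_2 = 77
a_3 = 309
a_4 = 1237
a_5 = 4949


a_5 = 4949


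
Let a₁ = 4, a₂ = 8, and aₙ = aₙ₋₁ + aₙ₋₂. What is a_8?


Computing iteratively: 4, 8, 12, 20, 32, 52, 84, 136
a_8 = 136

a_8 = 136


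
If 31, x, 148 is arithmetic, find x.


AM = (31 + 148)/2 = 179/2 = 89.5

AM = 89.5


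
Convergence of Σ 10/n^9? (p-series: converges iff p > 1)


p-series test: Σ c/n^p converges if p > 1, diverges if p ≤ 1 (constant c > 0 doesn't affect convergence).
p = 9
9 > 1 → CONVERGES

Converges (p = 9 > 1)


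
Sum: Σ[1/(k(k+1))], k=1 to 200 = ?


1/(k(k+1)) = 1/k - 1/(k+1) (partial fractions)
Telescoping: Σ = 1 - 1/201 = 200/201

Sum = 200/201


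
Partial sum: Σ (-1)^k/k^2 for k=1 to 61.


S = -1 + 1/4 - 1/9 + 1/16 - 1/25 + 1/36 - 1/49 + 1/64 ± ...
= -0.8226
(Full series converges to -π²/12 ≈ -0.8225)

S_61 = -0.8226


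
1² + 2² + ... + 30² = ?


n = 30
n(n+1)(2n+1)/6 = 30×31×61/6
= 56730/6 = 9455

Σk² = 9455


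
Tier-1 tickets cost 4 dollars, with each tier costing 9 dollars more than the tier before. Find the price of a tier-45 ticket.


aₙ = a₁ + (n-1)d
= 4 + (45-1)×9
= 4 + 396
= 400

a_45 = 400


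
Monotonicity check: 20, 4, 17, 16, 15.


Differences: -16, 13, -1, -1
Difference at position 2 is +13 (> 0) but position 1 is -16 (< 0) — sequence both rises and falls
→ NOT monotonic

Not monotonic


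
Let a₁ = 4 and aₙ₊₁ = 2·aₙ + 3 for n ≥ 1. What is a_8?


Computing step by step:
a_1 = 4
a_2 = 11
a_3 = 25
a_4 = 53
a_5 = 109
a_6 = 221
a_7 = 445
a_8 = 893


a_8 = 893


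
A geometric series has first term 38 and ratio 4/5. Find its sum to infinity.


S∞ = a₁/(1-r) = 38/(1 - 4/5)
= 38/(1/5)
= 190

S∞ = 190


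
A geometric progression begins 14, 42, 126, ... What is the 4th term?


aₙ = a₁·r^(n-1)
= 14×3^3
= 14×27
= 378

a_4 = 378


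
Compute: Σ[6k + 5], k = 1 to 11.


Σ(6k+5) = 6·Σk + 5·n
= 6·66 + 5·11
= 396 + 55 = 451

Σ = 451


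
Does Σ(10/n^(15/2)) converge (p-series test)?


p-series test: Σ c/n^p converges if p > 1, diverges if p ≤ 1 (constant c > 0 doesn't affect convergence).
p = 15/2
15/2 > 1 → CONVERGES

Converges (p = 15/2 > 1)


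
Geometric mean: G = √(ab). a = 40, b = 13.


GM = √(40×13) = √520 = 22.8035

GM = 22.8035


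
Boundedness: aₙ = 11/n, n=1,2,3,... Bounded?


a₁ = 11, a₂ = 11/2, a₃ = 11/3, ...
0 < aₙ ≤ 11 for all n ≥ 1
Lower bound: 0, Upper bound: 11
The sequence IS bounded

Bounded (0 < aₙ ≤ 11)


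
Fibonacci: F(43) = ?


Fibonacci sequence: 1, 1, 2, 3, 5, 8, 13, 21, 34, 55, 89, ...
F(43) = 433494437

F(43) = 433494437


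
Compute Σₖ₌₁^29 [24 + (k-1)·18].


aₙ = 24 + (29-1)×18 = 528
Sₙ = n(a₁+aₙ)/2 = 29×(24+528)/2
= 29×552/2 = 8004

S_29 = 8004


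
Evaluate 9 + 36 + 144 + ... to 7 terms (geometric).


Sₙ = 9×(4^7 - 1)/(4 - 1)
= 9×(16384 - 1)/3
= 9×16383/3
= 49149

S_7 = 49149


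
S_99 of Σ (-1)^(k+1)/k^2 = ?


S = 1 - 1/4 + 1/9 - 1/16 + 1/25 - 1/36 + 1/49 - 1/64 ± ...
= 0.8225
(Full series converges to +π²/12 ≈ +0.8225)

S_99 = 0.8225


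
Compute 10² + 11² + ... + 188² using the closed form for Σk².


Σₖ₌10^188 k² = Σₖ₌₁^188 k² − Σₖ₌₁^9 k²
= 188·189·377/6 − 9·10·19/6
= 2232594 − 285 = 2232309

Σk² = 2232309


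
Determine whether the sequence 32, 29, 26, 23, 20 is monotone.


Differences: -3, -3, -3, -3
All differences < 0 → strictly DECREASING

Monotonically decreasing


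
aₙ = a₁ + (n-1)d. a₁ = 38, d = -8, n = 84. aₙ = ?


aₙ = a₁ + (n-1)d
= 38 + (84-1)×-8
= 38 - 664
= -626

a_84 = -626


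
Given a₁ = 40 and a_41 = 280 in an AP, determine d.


d = (aₙ - a₁)/(n-1)
= (280 - 40)/(41-1)
= 240/40 = 6

d = 6


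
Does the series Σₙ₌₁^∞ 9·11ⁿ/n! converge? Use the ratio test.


aₙ = 9·11^n/n!
a_{n+1}/aₙ = 11^(n+1)/(n+1)! × n!/11^n  (constant 9 cancels)
= 11/(n+1)
L = lim(n→∞) 11/(n+1) = 0
L < 1 → series CONVERGES

Converges (ratio test: L = 0 < 1)


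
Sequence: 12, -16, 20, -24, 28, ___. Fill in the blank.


Pattern: alternating sign, magnitude arithmetic (d=4)
Terms: 12, -16, 20, -24, 28
Next term = -32

Next term = -32


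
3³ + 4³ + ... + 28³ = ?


Σₖ₌3^28 k³ = [28·29/2]² − [2·3/2]²
= 164836 − 9 = 164827

Σk³ = 164827


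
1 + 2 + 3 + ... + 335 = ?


n(n+1)/2 = 335×336/2 = 112560/2 = 56280

Σk = 56280


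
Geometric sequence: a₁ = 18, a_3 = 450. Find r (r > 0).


r^(n-1) = aₙ/a₁
r^2 = 450/18 = 25
r = 25^(1/2)
= ±5; taking r > 0 gives r = 5

r = 5


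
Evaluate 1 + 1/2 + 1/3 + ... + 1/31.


H_31 = 1/1 + 1/2 + 1/3 + ... + 1/31
= 290774257297357/72201776446800
≈ 4.0272

H_31 = 290774257297357/72201776446800 ≈ 4.0272


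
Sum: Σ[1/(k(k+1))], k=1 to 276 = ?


1/(k(k+1)) = 1/k - 1/(k+1) (partial fractions)
Telescoping: Σ = 1 - 1/277 = 276/277

Sum = 276/277


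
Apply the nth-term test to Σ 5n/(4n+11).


lim(n→∞) 5n/(4n+11) = 5/4 = 5/4  (divide numerator and denominator by n)
lim aₙ = 5/4 ≠ 0 → series DIVERGES

Diverges (lim aₙ = 5/4 ≠ 0)


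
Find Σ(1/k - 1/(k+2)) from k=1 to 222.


Telescoping with gap 2: two head and two tail terms survive.
= (1 + 1/2) - (1/223 + 1/224)
= 3/2 - 1/223 - 1/224 = 74481/49952

Sum = 74481/49952


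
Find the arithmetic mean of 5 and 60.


AM = (5 + 60)/2 = 65/2 = 32.5

AM = 32.5


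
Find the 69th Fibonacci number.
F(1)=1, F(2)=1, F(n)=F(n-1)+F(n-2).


Fibonacci sequence: 1, 1, 2, 3, 5, 8, 13, 21, 34, 55, 89, ...
F(69) = 117669030460994

F(69) = 117669030460994


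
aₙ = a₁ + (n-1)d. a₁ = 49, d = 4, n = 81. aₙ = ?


aₙ = a₁ + (n-1)d
= 49 + (81-1)×4
= 49 + 320
= 369

a_81 = 369


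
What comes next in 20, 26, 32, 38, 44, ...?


Pattern: arithmetic (d=6)
Terms: 20, 26, 32, 38, 44
Next term = 50

Next term = 50


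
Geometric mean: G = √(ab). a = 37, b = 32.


GM = √(37×32) = √1184 = 34.4093

GM = 34.4093


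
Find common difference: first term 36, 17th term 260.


d = (aₙ - a₁)/(n-1)
= (260 - 36)/(17-1)
= 224/16 = 14

d = 14


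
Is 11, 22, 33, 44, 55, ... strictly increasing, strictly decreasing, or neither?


Differences: 11, 11, 11, 11
All differences > 0 → strictly INCREASING

Monotonically increasing


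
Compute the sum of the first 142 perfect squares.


n = 142
n(n+1)(2n+1)/6 = 142×143×285/6
= 5787210/6 = 964535

Σk² = 964535


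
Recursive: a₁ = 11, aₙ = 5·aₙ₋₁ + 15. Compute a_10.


Computing step by step:
a_1 = 11
a_2 = 70
a_3 = 365
a_4 = 1840
a_5 = 9215
a_6 = 46090
a_7 = 230465
a_8 = 1152340
a_9 = 5761715
a_10 = 28808590


a_10 = 28808590


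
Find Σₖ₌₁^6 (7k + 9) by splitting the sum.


Σ(7k+9) = 7·Σk + 9·n
= 7·21 + 9·6
= 147 + 54 = 201

Σ = 201


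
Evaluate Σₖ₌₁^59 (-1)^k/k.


S = -1 + 1/2 - 1/3 + 1/4 - 1/5 + 1/6 - 1/7 + 1/8 ± ...
= -0.7015
(Full series converges to -ln(2) ≈ -0.6931)

S_59 = -0.7015


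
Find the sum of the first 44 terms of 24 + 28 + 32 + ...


aₙ = 24 + (44-1)×4 = 196
Sₙ = n(a₁+aₙ)/2 = 44×(24+196)/2
= 44×220/2 = 4840

S_44 = 4840


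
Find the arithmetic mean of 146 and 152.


AM = (146 + 152)/2 = 298/2 = 149

AM = 149


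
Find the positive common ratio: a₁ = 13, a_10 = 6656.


r^(n-1) = aₙ/a₁
r^9 = 6656/13 = 512
r = 512^(1/9)
= 2

r = 2


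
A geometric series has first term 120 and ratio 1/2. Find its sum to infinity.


S∞ = a₁/(1-r) = 120/(1 - 1/2)
= 120/(1/2)
= 240

S∞ = 240


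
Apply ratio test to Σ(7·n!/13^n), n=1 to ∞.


aₙ = 7·n!/13^n
a_{n+1}/aₙ = (n+1)!/13^(n+1) × 13^n/n!  (constant 7 cancels)
= (n+1)/13
L = lim(n→∞) (n+1)/13 = ∞
L > 1 → series DIVERGES

Diverges (ratio test: L = ∞ > 1)


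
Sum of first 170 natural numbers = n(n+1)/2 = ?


n(n+1)/2 = 170×171/2 = 29070/2 = 14535

Σk = 14535


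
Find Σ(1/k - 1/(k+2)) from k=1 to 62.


Telescoping with gap 2: two head and two tail terms survive.
= (1 + 1/2) - (1/63 + 1/64)
= 3/2 - 1/63 - 1/64 = 5921/4032

Sum = 5921/4032


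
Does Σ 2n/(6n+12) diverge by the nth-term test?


lim(n→∞) 2n/(6n+12) = 2/6 = 1/3  (divide numerator and denominator by n)
lim aₙ = 1/3 ≠ 0 → series DIVERGES

Diverges (lim aₙ = 1/3 ≠ 0)


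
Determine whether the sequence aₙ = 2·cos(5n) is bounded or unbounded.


For all n, -1 ≤ cos(5n) ≤ 1, so -2 ≤ 2·cos(5n) ≤ 2
Lower bound: -2, Upper bound: 2
The sequence IS bounded

Bounded (-2 ≤ aₙ ≤ 2)


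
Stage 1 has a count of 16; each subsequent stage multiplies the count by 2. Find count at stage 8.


aₙ = a₁·r^(n-1)
= 16×2^7
= 16×128
= 2048

a_8 = 2048


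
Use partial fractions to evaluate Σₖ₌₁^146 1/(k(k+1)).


1/(k(k+1)) = 1/k - 1/(k+1) (partial fractions)
Telescoping: Σ = 1 - 1/147 = 146/147

Sum = 146/147


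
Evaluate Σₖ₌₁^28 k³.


n(n+1)/2 = 28×29/2 = 406
Σk³ = 406² = 164836

Σk³ = 164836


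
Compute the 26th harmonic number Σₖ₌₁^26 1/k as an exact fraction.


H_26 = 1/1 + 1/2 + 1/3 + ... + 1/26
= 34395742267/8923714800
≈ 3.8544

H_26 = 34395742267/8923714800 ≈ 3.8544


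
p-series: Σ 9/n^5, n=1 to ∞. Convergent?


p-series test: Σ c/n^p converges if p > 1, diverges if p ≤ 1 (constant c > 0 doesn't affect convergence).
p = 5
5 > 1 → CONVERGES

Converges (p = 5 > 1)


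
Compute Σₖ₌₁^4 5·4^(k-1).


Sₙ = 5×(4^4 - 1)/(4 - 1)
= 5×(256 - 1)/3
= 5×255/3
= 425

S_4 = 425


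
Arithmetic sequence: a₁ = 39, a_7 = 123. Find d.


d = (aₙ - a₁)/(n-1)
= (123 - 39)/(7-1)
= 84/6 = 14

d = 14


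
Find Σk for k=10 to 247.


Σₖ₌10^247 k = Σₖ₌₁^247 k − Σₖ₌₁^9 k
= 247·248/2 − 9·10/2
= 30628 − 45 = 30583

Σk = 30583


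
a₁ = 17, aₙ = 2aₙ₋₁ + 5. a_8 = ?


Computing step by step:
a_1 = 17
a_2 = 39
a_3 = 83
a_4 = 171
a_5 = 347
a_6 = 699
a_7 = 1403
a_8 = 2811


a_8 = 2811


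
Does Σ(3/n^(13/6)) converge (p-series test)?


p-series test: Σ c/n^p converges if p > 1, diverges if p ≤ 1 (constant c > 0 doesn't affect convergence).
p = 13/6
13/6 > 1 → CONVERGES

Converges (p = 13/6 > 1)


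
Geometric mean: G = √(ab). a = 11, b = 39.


GM = √(11×39) = √429 = 20.7123

GM = 20.7123


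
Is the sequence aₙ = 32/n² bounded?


a₁ = 32, a₂ = 32/4, a₃ = 32/9, ...
0 < aₙ ≤ 32 for all n ≥ 1
The sequence IS bounded

Bounded (0 < aₙ ≤ 32)


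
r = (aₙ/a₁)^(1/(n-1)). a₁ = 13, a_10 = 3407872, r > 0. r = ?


r^(n-1) = aₙ/a₁
r^9 = 3407872/13 = 262144
r = 262144^(1/9)
= 4

r = 4


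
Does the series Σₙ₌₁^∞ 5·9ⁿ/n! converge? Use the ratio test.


aₙ = 5·9^n/n!
a_{n+1}/aₙ = 9^(n+1)/(n+1)! × n!/9^n  (constant 5 cancels)
= 9/(n+1)
L = lim(n→∞) 9/(n+1) = 0
L < 1 → series CONVERGES

Converges (ratio test: L = 0 < 1)


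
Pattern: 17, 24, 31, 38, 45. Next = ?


Pattern: arithmetic (d=7)
Terms: 17, 24, 31, 38, 45
Next term = 52

Next term = 52


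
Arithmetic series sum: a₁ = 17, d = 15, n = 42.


aₙ = 17 + (42-1)×15 = 632
Sₙ = n(a₁+aₙ)/2 = 42×(17+632)/2
= 42×649/2 = 13629

S_42 = 13629


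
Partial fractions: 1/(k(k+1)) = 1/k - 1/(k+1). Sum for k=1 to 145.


1/(k(k+1)) = 1/k - 1/(k+1) (partial fractions)
Telescoping: Σ = 1 - 1/146 = 145/146

Sum = 145/146


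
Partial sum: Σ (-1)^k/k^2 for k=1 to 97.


S = -1 + 1/4 - 1/9 + 1/16 - 1/25 + 1/36 - 1/49 + 1/64 ± ...
= -0.8225
(Full series converges to -π²/12 ≈ -0.8225)

S_97 = -0.8225


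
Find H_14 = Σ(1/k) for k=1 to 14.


H_14 = 1/1 + 1/2 + 1/3 + ... + 1/14
= 1171733/360360
≈ 3.2516

H_14 = 1171733/360360 ≈ 3.2516


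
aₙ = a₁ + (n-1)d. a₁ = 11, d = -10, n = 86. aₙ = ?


aₙ = a₁ + (n-1)d
= 11 + (86-1)×-10
= 11 - 850
= -839

a_86 = -839


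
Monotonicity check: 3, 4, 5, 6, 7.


Differences: 1, 1, 1, 1
All differences > 0 → strictly INCREASING

Monotonically increasing


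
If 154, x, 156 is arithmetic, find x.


AM = (154 + 156)/2 = 310/2 = 155

AM = 155


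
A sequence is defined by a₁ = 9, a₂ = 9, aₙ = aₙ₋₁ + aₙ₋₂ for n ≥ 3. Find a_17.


Computing iteratively: 9, 9, 18, 27, 45, 72, 117, 189, 306, 495, 801, 1296, ...
a_17 = 14373

a_17 = 14373


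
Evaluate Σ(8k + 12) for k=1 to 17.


Σ(8k+12) = 8·Σk + 12·n
= 8·153 + 12·17
= 1224 + 204 = 1428

Σ = 1428


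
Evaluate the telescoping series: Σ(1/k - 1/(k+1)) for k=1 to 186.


Telescoping: adjacent terms cancel.
= 1/1 - 1/187
= 1 - 1/187 = 186/187

Sum = 186/187


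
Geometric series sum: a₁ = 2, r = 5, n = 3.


Sₙ = 2×(5^3 - 1)/(5 - 1)
= 2×(125 - 1)/4
= 2×124/4
= 62

S_3 = 62


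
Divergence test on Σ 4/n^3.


lim(n→∞) 4/n^3 = 0
lim aₙ = 0 → nth-term test is INCONCLUSIVE
(Need other tests; this is actually a convergent p-series with p=3 > 1)

Inconclusive (lim aₙ = 0; need another test)


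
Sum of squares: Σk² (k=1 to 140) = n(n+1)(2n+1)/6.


n = 140
n(n+1)(2n+1)/6 = 140×141×281/6
= 5546940/6 = 924490

Σk² = 924490


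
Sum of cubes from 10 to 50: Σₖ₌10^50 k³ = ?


Σₖ₌10^50 k³ = [50·51/2]² − [9·10/2]²
= 1625625 − 2025 = 1623600

Σk³ = 1623600


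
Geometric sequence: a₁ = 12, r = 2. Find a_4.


aₙ = a₁·r^(n-1)
= 12×2^3
= 12×8
= 96

a_4 = 96


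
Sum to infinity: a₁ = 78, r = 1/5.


S∞ = a₁/(1-r) = 78/(1 - 1/5)
= 78/(4/5)
= 195/2

S∞ = 195/2


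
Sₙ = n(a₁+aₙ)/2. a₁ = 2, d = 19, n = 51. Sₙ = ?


aₙ = 2 + (51-1)×19 = 952
Sₙ = n(a₁+aₙ)/2 = 51×(2+952)/2
= 51×954/2 = 24327

S_51 = 24327


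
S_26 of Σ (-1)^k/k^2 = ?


S = -1 + 1/4 - 1/9 + 1/16 - 1/25 + 1/36 - 1/49 + 1/64 ± ...
= -0.8218
(Full series converges to -π²/12 ≈ -0.8225)

S_26 = -0.8218


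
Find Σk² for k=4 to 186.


Σₖ₌4^186 k² = Σₖ₌₁^186 k² − Σₖ₌₁^3 k²
= 186·187·373/6 − 3·4·7/6
= 2162281 − 14 = 2162267

Σk² = 2162267


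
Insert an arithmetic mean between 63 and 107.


AM = (63 + 107)/2 = 170/2 = 85

AM = 85


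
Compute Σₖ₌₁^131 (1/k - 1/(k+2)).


Telescoping with gap 2: two head and two tail terms survive.
= (1 + 1/2) - (1/132 + 1/133)
= 3/2 - 1/132 - 1/133 = 26069/17556

Sum = 26069/17556


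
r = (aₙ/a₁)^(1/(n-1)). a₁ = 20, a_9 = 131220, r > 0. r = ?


r^(n-1) = aₙ/a₁
r^8 = 131220/20 = 6561
r = 6561^(1/8)
= ±3; taking r > 0 gives r = 3

r = 3


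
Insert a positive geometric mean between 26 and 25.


GM = √(26×25) = √650 = 25.4951

GM = 25.4951


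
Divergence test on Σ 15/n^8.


lim(n→∞) 15/n^8 = 0
lim aₙ = 0 → nth-term test is INCONCLUSIVE
(Need other tests; this is actually a convergent p-series with p=8 > 1)

Inconclusive (lim aₙ = 0; need another test)


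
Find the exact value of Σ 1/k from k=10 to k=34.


Σₖ₌10^34 1/k = 1/10 + 1/11 + 1/12 + ... + 1/34
= 16924644298729/13127595717600
≈ 1.2892

Sum = 16924644298729/13127595717600 ≈ 1.2892


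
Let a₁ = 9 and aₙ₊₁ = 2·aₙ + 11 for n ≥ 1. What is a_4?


Computing step by step:
a_1 = 9
a_2 = 29
a_3 = 69
a_4 = 149


a_4 = 149


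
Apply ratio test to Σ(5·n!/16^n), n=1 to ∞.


aₙ = 5·n!/16^n
a_{n+1}/aₙ = (n+1)!/16^(n+1) × 16^n/n!  (constant 5 cancels)
= (n+1)/16
L = lim(n→∞) (n+1)/16 = ∞
L > 1 → series DIVERGES

Diverges (ratio test: L = ∞ > 1)


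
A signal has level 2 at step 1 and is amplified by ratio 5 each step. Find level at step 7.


aₙ = a₁·r^(n-1)
= 2×5^6
= 2×15625
= 31250

a_7 = 31250


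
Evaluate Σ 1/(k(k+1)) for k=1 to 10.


1/(k(k+1)) = 1/k - 1/(k+1) (partial fractions)
Telescoping: Σ = 1 - 1/11 = 10/11

Sum = 10/11


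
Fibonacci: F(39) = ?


Fibonacci sequence: 1, 1, 2, 3, 5, 8, 13, 21, 34, 55, 89, ...
F(39) = 63245986

F(39) = 63245986


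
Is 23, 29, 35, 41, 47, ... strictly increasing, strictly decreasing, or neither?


Differences: 6, 6, 6, 6
All differences > 0 → strictly INCREASING

Monotonically increasing


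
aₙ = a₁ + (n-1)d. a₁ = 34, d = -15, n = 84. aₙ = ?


aₙ = a₁ + (n-1)d
= 34 + (84-1)×-15
= 34 - 1245
= -1211

a_84 = -1211


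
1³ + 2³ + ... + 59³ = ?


n(n+1)/2 = 59×60/2 = 1770
Σk³ = 1770² = 3132900

Σk³ = 3132900


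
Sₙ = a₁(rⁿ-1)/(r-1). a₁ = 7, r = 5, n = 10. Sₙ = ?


Sₙ = 7×(5^10 - 1)/(5 - 1)
= 7×(9765625 - 1)/4
= 7×9765624/4
= 17089842

S_10 = 17089842


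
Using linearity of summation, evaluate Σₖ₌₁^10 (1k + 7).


Σ(1k+7) = 1·Σk + 7·n
= 1·55 + 7·10
= 55 + 70 = 125

Σ = 125


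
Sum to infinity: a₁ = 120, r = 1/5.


S∞ = a₁/(1-r) = 120/(1 - 1/5)
= 120/(4/5)
= 150

S∞ = 150


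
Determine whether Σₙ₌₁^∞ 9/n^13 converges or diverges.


p-series test: Σ c/n^p converges if p > 1, diverges if p ≤ 1 (constant c > 0 doesn't affect convergence).
p = 13
13 > 1 → CONVERGES

Converges (p = 13 > 1)


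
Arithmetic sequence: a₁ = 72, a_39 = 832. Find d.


d = (aₙ - a₁)/(n-1)
= (832 - 72)/(39-1)
= 760/38 = 20

d = 20


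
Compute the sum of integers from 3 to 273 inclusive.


Σₖ₌3^273 k = Σₖ₌₁^273 k − Σₖ₌₁^2 k
= 273·274/2 − 2·3/2
= 37401 − 3 = 37398

Σk = 37398


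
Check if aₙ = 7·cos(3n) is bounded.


For all n, -1 ≤ cos(3n) ≤ 1, so -7 ≤ 7·cos(3n) ≤ 7
Lower bound: -7, Upper bound: 7
The sequence IS bounded

Bounded (-7 ≤ aₙ ≤ 7)


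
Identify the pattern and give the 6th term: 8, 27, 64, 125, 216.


Pattern: perfect cubes: n³
Terms: 8, 27, 64, 125, 216
Next term = 343

Next term = 343


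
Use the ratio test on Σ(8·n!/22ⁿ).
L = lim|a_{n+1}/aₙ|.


aₙ = 8·n!/22^n
a_{n+1}/aₙ = (n+1)!/22^(n+1) × 22^n/n!  (constant 8 cancels)
= (n+1)/22
L = lim(n→∞) (n+1)/22 = ∞
L > 1 → series DIVERGES

Diverges (ratio test: L = ∞ > 1)


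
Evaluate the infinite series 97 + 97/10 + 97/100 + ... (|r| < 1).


S∞ = a₁/(1-r) = 97/(1 - 1/10)
= 97/(9/10)
= 970/9

S∞ = 970/9


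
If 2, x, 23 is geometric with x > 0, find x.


GM = √(2×23) = √46 = 6.7823

GM = 6.7823


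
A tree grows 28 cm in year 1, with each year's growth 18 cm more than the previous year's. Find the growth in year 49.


aₙ = a₁ + (n-1)d
= 28 + (49-1)×18
= 28 + 864
= 892

a_49 = 892


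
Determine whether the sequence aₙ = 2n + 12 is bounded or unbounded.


aₙ = 2n + 12 → as n→∞, aₙ→∞
No finite upper bound exists
The sequence is UNBOUNDED

Unbounded (aₙ → ∞ as n → ∞)


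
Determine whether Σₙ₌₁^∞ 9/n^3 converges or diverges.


p-series test: Σ c/n^p converges if p > 1, diverges if p ≤ 1 (constant c > 0 doesn't affect convergence).
p = 3
3 > 1 → CONVERGES

Converges (p = 3 > 1)


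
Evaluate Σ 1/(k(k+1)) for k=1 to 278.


1/(k(k+1)) = 1/k - 1/(k+1) (partial fractions)
Telescoping: Σ = 1 - 1/279 = 278/279

Sum = 278/279


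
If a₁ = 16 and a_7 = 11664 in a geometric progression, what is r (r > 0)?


r^(n-1) = aₙ/a₁
r^6 = 11664/16 = 729
r = 729^(1/6)
= ±3; taking r > 0 gives r = 3

r = 3


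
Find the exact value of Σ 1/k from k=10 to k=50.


Σₖ₌10^50 1/k = 1/10 + 1/11 + 1/12 + ... + 1/50
= 5176139057077344436979/3099044504245996706400
≈ 1.6702

Sum = 5176139057077344436979/3099044504245996706400 ≈ 1.6702


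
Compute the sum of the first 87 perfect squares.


n = 87
n(n+1)(2n+1)/6 = 87×88×175/6
= 1339800/6 = 223300

Σk² = 223300


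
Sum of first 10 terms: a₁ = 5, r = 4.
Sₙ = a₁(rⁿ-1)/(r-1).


Sₙ = 5×(4^10 - 1)/(4 - 1)
= 5×(1048576 - 1)/3
= 5×1048575/3
= 1747625

S_10 = 1747625


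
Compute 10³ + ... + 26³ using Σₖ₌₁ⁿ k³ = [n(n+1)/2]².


Σₖ₌10^26 k³ = [26·27/2]² − [9·10/2]²
= 123201 − 2025 = 121176

Σk³ = 121176


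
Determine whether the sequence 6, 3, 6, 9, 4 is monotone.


Differences: -3, 3, 3, -5
Difference at position 2 is +3 (> 0) but position 1 is -3 (< 0) — sequence both rises and falls
→ NOT monotonic

Not monotonic


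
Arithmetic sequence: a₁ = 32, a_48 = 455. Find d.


d = (aₙ - a₁)/(n-1)
= (455 - 32)/(48-1)
= 423/47 = 9

d = 9


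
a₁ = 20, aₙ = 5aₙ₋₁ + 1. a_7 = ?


Computing step by step:
a_1 = 20
a_2 = 101
a_3 = 506
a_4 = 2531
a_5 = 12656
a_6 = 63281
a_7 = 316406


a_7 = 316406


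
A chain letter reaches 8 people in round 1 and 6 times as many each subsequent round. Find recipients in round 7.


aₙ = a₁·r^(n-1)
= 8×6^6
= 8×46656
= 373248

a_7 = 373248


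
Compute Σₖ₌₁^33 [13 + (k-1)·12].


aₙ = 13 + (33-1)×12 = 397
Sₙ = n(a₁+aₙ)/2 = 33×(13+397)/2
= 33×410/2 = 6765

S_33 = 6765


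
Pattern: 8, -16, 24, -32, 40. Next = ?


Pattern: alternating sign, magnitude arithmetic (d=8)
Terms: 8, -16, 24, -32, 40
Next term = -48

Next term = -48


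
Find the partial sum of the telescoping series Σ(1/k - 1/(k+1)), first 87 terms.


Telescoping: adjacent terms cancel.
= 1/1 - 1/88
= 1 - 1/88 = 87/88

Sum = 87/88


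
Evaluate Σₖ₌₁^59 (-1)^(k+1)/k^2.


S = 1 - 1/4 + 1/9 - 1/16 + 1/25 - 1/36 + 1/49 - 1/64 ± ...
= 0.8226
(Full series converges to +π²/12 ≈ +0.8225)

S_59 = 0.8226


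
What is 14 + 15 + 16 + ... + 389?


Σₖ₌14^389 k = Σₖ₌₁^389 k − Σₖ₌₁^13 k
= 389·390/2 − 13·14/2
= 75855 − 91 = 75764

Σk = 75764


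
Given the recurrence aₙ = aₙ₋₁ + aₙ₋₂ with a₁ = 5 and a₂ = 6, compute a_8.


Computing iteratively: 5, 6, 11, 17, 28, 45, 73, 118
a_8 = 118

a_8 = 118


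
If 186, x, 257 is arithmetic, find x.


AM = (186 + 257)/2 = 443/2 = 221.5

AM = 221.5


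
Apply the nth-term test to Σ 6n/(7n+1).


lim(n→∞) 6n/(7n+1) = 6/7 = 6/7  (divide numerator and denominator by n)
lim aₙ = 6/7 ≠ 0 → series DIVERGES

Diverges (lim aₙ = 6/7 ≠ 0)


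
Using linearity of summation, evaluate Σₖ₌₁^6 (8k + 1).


Σ(8k+1) = 8·Σk + 1·n
= 8·21 + 1·6
= 168 + 6 = 174

Σ = 174


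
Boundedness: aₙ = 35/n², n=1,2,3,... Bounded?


a₁ = 35, a₂ = 35/4, a₃ = 35/9, ...
0 < aₙ ≤ 35 for all n ≥ 1
The sequence IS bounded

Bounded (0 < aₙ ≤ 35)


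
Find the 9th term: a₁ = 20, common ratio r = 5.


aₙ = a₁·r^(n-1)
= 20×5^8
= 20×390625
= 7812500

a_9 = 7812500


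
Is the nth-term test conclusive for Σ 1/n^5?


lim(n→∞) 1/n^5 = 0
lim aₙ = 0 → nth-term test is INCONCLUSIVE
(Need other tests; this is actually a convergent p-series with p=5 > 1)

Inconclusive (lim aₙ = 0; need another test)
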